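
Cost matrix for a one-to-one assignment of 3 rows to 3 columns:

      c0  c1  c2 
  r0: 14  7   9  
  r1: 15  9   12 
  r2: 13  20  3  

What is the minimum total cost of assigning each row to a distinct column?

Minimum assignment cost: 25

optimal assignment: row0→col1 (cost 7), row1→col0 (cost 15), row2→col2 (cost 3)
total = 7 + 15 + 3 = 25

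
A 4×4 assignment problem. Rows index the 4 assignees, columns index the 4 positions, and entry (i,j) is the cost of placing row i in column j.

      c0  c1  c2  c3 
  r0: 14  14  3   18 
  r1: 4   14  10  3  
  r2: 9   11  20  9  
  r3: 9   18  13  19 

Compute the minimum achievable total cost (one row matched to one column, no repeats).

optimal assignment: row0→col2 (cost 3), row1→col3 (cost 3), row2→col1 (cost 11), row3→col0 (cost 9)
total = 3 + 3 + 11 + 9 = 26

Minimum assignment cost: 26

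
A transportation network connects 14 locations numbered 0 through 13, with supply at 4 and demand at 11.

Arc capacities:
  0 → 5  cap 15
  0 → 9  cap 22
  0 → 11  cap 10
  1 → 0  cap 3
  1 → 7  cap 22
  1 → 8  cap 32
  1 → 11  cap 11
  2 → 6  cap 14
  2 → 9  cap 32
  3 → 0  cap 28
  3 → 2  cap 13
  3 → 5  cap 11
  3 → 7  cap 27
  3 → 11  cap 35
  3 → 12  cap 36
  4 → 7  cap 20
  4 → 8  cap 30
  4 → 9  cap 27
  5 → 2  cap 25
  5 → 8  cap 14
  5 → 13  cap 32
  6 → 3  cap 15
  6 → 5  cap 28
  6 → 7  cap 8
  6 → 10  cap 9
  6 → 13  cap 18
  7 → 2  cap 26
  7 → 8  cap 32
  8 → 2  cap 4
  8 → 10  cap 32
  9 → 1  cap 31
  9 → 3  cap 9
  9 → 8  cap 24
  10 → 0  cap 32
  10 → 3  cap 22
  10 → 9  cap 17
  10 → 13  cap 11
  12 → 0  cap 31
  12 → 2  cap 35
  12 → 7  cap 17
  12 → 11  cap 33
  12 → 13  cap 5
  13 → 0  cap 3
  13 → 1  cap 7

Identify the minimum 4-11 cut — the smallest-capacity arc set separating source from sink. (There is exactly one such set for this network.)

Min-cut arcs: {(0,11), (1,11), (2,6), (9,3), (10,3)} (total capacity 66)

augment #1: 4→9→1→11 push 11
augment #2: 4→9→3→11 push 9
augment #3: 4→8→10→0→11 push 10
augment #4: 4→8→10→3→11 push 20
augment #5: 4→7→2→6→3→11 push 6
augment #6: 4→7→2→6→3→12→11 push 8
augment #7: 4→7→8→10→3→12→11 push 2
max flow = 66; residual-reachable set from 4 gives S-side
cut edges (S→T): {(0,11), (1,11), (2,6), (9,3), (10,3)} total cap 66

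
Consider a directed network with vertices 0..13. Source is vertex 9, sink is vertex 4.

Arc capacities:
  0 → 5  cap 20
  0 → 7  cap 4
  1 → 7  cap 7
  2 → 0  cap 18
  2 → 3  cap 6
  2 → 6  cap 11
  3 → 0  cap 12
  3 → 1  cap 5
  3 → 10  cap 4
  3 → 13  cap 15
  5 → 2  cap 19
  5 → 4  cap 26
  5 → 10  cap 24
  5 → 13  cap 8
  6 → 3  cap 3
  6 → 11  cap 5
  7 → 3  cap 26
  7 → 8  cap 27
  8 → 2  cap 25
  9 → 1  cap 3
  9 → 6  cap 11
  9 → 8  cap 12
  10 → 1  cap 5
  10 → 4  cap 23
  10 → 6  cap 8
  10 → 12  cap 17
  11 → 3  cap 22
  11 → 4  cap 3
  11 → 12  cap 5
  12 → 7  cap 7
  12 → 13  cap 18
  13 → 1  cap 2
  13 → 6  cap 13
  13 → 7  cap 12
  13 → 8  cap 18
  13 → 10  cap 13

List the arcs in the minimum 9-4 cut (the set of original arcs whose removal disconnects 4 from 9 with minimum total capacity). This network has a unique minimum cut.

augment #1: 9→6→11→4 push 3
augment #2: 9→6→3→10→4 push 3
augment #3: 9→1→7→3→10→4 push 1
augment #4: 9→8→2→0→5→4 push 12
augment #5: 9→1→7→3→0→5→4 push 2
augment #6: 9→6→11→3→0→5→4 push 2
max flow = 23; residual-reachable set from 9 gives S-side
cut edges (S→T): {(6,3), (6,11), (9,1), (9,8)} total cap 23

Min-cut arcs: {(6,3), (6,11), (9,1), (9,8)} (total capacity 23)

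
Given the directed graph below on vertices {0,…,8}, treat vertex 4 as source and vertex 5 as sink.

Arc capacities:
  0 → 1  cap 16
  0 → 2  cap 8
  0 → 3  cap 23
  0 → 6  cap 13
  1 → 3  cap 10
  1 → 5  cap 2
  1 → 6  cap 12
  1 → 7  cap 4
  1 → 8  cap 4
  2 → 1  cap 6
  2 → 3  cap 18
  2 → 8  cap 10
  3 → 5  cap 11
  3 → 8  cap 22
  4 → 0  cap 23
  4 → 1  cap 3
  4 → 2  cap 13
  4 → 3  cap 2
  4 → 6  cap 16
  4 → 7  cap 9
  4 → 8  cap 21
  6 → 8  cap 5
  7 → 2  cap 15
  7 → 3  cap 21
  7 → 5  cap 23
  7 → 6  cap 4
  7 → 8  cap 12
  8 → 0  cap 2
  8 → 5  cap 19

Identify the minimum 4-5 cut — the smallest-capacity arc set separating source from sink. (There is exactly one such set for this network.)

Min-cut arcs: {(1,5), (1,7), (3,5), (4,7), (8,5)} (total capacity 45)

augment #1: 4→1→5 push 2
augment #2: 4→3→5 push 2
augment #3: 4→7→5 push 9
augment #4: 4→8→5 push 19
augment #5: 4→0→3→5 push 9
augment #6: 4→1→7→5 push 1
augment #7: 4→0→1→7→5 push 3
max flow = 45; residual-reachable set from 4 gives S-side
cut edges (S→T): {(1,5), (1,7), (3,5), (4,7), (8,5)} total cap 45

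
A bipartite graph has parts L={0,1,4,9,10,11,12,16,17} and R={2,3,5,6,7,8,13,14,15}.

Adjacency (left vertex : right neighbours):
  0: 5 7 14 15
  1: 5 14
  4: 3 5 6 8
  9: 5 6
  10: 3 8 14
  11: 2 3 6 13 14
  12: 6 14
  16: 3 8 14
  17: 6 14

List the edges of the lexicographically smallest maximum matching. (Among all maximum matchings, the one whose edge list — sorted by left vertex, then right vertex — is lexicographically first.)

Lex-smallest maximum matching: {(0,7), (1,5), (4,3), (9,6), (10,8), (11,2), (12,14)}

|M| = 7 (so the lex-smallest maximum matching has 7 edges)
process left vertices in ascending order; for each, take the smallest-labelled available neighbour that still permits 7 edges overall, or leave it unmatched if none does
lex-smallest matching: {0-7, 1-5, 4-3, 9-6, 10-8, 11-2, 12-14}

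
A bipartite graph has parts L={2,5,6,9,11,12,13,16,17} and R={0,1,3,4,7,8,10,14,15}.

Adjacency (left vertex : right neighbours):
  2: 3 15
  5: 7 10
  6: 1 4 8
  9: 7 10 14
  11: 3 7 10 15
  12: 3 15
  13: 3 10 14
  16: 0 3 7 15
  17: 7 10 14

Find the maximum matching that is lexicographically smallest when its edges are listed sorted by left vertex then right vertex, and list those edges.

Lex-smallest maximum matching: {(2,3), (5,7), (6,1), (9,10), (11,15), (13,14), (16,0)}

|M| = 7 (so the lex-smallest maximum matching has 7 edges)
process left vertices in ascending order; for each, take the smallest-labelled available neighbour that still permits 7 edges overall, or leave it unmatched if none does
lex-smallest matching: {2-3, 5-7, 6-1, 9-10, 11-15, 13-14, 16-0}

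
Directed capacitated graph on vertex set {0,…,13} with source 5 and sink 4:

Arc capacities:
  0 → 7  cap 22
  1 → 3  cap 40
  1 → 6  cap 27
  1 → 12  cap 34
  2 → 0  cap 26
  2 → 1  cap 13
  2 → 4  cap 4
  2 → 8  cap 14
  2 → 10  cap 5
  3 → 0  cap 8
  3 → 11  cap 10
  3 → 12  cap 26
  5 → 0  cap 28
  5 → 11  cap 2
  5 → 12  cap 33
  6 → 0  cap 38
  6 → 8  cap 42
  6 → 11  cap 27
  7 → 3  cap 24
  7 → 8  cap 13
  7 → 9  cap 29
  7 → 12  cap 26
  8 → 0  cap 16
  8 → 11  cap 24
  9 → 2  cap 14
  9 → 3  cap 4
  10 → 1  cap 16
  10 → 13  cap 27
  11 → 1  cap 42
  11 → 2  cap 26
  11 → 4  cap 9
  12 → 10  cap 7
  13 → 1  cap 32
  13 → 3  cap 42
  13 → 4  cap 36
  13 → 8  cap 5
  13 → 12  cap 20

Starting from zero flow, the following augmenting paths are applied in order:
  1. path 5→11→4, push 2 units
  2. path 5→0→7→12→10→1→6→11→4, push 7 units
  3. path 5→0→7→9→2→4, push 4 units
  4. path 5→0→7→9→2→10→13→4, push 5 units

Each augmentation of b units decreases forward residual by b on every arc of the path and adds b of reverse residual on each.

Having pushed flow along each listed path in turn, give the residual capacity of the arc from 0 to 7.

Residual capacity of (0,7): 6

after path 1 (5→11→4, push 2): res(0,7)=22
after path 2 (5→0→7→12→10→1→6→11→4, push 7): res(0,7)=15
after path 3 (5→0→7→9→2→4, push 4): res(0,7)=11
after path 4 (5→0→7→9→2→10→13→4, push 5): res(0,7)=6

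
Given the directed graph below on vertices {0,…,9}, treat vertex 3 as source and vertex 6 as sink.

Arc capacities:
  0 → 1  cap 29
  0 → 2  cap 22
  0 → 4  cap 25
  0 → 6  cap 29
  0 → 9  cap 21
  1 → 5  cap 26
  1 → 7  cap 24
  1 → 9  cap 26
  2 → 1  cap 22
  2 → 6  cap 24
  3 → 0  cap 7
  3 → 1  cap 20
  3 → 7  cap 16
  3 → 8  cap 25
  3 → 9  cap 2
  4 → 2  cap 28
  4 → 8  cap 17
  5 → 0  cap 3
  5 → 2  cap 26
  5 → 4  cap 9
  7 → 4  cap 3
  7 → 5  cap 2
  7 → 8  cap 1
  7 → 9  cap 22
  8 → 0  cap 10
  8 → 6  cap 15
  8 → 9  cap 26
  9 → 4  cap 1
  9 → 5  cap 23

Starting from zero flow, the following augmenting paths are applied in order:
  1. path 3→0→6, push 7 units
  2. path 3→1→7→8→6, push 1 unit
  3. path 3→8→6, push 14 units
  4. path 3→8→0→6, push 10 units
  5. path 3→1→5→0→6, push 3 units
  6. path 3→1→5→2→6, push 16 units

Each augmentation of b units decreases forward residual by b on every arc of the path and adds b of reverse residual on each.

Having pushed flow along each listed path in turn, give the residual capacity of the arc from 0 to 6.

Residual capacity of (0,6): 9

after path 1 (3→0→6, push 7): res(0,6)=22
after path 2 (3→1→7→8→6, push 1): res(0,6)=22
after path 3 (3→8→6, push 14): res(0,6)=22
after path 4 (3→8→0→6, push 10): res(0,6)=12
after path 5 (3→1→5→0→6, push 3): res(0,6)=9
after path 6 (3→1→5→2→6, push 16): res(0,6)=9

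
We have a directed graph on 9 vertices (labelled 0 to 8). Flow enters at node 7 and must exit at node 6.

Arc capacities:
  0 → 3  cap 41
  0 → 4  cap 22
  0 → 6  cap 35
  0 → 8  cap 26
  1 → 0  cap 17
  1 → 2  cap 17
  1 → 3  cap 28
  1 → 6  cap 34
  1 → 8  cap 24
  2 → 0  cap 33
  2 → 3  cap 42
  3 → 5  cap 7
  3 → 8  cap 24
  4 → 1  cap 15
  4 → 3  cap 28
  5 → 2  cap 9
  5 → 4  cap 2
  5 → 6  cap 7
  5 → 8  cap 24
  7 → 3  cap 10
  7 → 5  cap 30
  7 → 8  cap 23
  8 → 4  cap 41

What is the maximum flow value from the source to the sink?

augment #1: 7→5→6 bottleneck 7, total now 7
augment #2: 7→5→2→0→6 bottleneck 9, total now 16
augment #3: 7→5→4→1→6 bottleneck 2, total now 18
augment #4: 7→8→4→1→6 bottleneck 13, total now 31

Maximum flow value: 31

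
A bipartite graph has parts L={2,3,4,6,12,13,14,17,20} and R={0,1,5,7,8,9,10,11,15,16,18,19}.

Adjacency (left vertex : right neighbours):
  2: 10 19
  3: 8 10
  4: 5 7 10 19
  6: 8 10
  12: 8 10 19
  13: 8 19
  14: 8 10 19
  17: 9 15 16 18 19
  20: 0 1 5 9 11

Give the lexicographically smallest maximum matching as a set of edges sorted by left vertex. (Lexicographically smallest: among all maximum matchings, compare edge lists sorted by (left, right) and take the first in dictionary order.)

|M| = 6 (so the lex-smallest maximum matching has 6 edges)
process left vertices in ascending order; for each, take the smallest-labelled available neighbour that still permits 6 edges overall, or leave it unmatched if none does
lex-smallest matching: {2-10, 3-8, 4-5, 12-19, 17-9, 20-0}

Lex-smallest maximum matching: {(2,10), (3,8), (4,5), (12,19), (17,9), (20,0)}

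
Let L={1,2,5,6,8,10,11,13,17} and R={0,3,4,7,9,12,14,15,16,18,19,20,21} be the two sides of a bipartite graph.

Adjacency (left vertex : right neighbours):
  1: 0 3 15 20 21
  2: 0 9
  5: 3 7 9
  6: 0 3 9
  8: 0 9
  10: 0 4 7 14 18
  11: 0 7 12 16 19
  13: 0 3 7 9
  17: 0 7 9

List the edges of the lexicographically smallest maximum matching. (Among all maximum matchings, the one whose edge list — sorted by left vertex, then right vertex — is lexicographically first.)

Lex-smallest maximum matching: {(1,15), (2,0), (5,3), (6,9), (10,4), (11,12), (13,7)}

|M| = 7 (so the lex-smallest maximum matching has 7 edges)
process left vertices in ascending order; for each, take the smallest-labelled available neighbour that still permits 7 edges overall, or leave it unmatched if none does
lex-smallest matching: {1-15, 2-0, 5-3, 6-9, 10-4, 11-12, 13-7}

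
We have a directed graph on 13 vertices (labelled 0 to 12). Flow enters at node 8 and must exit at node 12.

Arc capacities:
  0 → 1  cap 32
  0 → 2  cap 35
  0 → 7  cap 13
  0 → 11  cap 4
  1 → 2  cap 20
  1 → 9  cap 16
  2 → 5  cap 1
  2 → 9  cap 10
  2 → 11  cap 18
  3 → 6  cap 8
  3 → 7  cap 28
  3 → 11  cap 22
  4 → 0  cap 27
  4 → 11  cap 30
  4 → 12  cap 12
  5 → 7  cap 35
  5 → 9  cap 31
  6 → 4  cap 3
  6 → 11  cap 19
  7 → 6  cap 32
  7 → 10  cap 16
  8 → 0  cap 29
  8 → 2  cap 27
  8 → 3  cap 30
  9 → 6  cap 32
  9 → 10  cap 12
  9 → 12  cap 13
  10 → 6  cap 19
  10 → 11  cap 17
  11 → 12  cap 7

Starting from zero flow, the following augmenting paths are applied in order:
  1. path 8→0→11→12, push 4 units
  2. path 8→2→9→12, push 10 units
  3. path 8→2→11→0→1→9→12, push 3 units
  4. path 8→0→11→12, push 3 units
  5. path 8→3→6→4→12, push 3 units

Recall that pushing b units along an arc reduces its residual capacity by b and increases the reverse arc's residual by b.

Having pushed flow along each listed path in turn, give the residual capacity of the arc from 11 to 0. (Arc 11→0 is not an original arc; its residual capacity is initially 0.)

Residual capacity of (11,0): 4

after path 1 (8→0→11→12, push 4): res(11,0)=4
after path 2 (8→2→9→12, push 10): res(11,0)=4
after path 3 (8→2→11→0→1→9→12, push 3): res(11,0)=1
after path 4 (8→0→11→12, push 3): res(11,0)=4
after path 5 (8→3→6→4→12, push 3): res(11,0)=4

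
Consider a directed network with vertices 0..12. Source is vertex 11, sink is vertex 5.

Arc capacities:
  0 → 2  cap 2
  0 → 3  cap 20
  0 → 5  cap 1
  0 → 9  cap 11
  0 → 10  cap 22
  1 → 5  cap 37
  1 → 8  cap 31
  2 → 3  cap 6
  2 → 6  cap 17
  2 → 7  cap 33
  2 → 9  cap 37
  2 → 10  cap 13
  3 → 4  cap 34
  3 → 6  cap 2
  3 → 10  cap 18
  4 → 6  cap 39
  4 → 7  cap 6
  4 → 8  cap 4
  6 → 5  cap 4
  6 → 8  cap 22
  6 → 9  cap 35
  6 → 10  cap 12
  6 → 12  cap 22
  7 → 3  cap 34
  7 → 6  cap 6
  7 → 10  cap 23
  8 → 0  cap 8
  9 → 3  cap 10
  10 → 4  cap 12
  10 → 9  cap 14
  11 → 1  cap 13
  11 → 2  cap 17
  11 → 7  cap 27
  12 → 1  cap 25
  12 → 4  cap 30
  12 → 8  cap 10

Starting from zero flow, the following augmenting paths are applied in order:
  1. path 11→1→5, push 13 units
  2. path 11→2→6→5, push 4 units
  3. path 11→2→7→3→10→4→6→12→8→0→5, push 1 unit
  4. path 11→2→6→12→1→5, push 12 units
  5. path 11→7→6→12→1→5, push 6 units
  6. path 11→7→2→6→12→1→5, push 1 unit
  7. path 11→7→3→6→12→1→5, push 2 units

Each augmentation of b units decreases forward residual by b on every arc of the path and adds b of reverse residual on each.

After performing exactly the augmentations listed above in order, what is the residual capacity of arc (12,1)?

Residual capacity of (12,1): 4

after path 1 (11→1→5, push 13): res(12,1)=25
after path 2 (11→2→6→5, push 4): res(12,1)=25
after path 3 (11→2→7→3→10→4→6→12→8→0→5, push 1): res(12,1)=25
after path 4 (11→2→6→12→1→5, push 12): res(12,1)=13
after path 5 (11→7→6→12→1→5, push 6): res(12,1)=7
after path 6 (11→7→2→6→12→1→5, push 1): res(12,1)=6
after path 7 (11→7→3→6→12→1→5, push 2): res(12,1)=4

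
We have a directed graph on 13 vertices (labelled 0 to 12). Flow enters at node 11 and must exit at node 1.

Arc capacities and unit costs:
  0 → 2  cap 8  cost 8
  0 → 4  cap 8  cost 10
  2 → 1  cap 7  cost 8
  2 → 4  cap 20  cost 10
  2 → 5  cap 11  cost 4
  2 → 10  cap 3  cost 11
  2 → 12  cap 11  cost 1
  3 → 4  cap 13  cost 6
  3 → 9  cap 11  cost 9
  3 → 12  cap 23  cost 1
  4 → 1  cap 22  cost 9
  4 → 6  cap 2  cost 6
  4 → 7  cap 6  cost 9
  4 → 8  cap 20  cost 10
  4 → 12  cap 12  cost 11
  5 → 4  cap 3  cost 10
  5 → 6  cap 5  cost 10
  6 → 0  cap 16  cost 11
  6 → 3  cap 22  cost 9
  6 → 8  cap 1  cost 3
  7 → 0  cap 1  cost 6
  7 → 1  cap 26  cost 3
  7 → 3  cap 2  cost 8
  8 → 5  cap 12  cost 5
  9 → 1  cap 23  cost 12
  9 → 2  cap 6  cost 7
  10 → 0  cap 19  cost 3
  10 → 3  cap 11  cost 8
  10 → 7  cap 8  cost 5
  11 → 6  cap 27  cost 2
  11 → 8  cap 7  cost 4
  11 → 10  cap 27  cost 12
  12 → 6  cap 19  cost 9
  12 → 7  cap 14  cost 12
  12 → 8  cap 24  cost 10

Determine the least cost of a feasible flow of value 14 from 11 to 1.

Minimum cost for 14 units: 316

shortest-cost path #1: 11→10→7→1 push 8 @ unit cost 20 (adds 160)
shortest-cost path #2: 11→6→3→4→1 push 6 @ unit cost 26 (adds 156)
total cost = 316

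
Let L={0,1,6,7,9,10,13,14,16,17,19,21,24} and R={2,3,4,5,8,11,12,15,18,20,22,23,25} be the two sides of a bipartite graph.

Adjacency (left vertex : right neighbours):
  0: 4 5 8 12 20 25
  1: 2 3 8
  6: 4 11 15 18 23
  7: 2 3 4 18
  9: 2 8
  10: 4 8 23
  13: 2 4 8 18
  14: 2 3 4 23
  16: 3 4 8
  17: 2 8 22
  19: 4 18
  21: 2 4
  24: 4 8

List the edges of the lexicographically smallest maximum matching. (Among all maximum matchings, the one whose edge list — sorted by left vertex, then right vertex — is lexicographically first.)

|M| = 9 (so the lex-smallest maximum matching has 9 edges)
process left vertices in ascending order; for each, take the smallest-labelled available neighbour that still permits 9 edges overall, or leave it unmatched if none does
lex-smallest matching: {0-5, 1-2, 6-11, 7-3, 9-8, 10-4, 13-18, 14-23, 17-22}

Lex-smallest maximum matching: {(0,5), (1,2), (6,11), (7,3), (9,8), (10,4), (13,18), (14,23), (17,22)}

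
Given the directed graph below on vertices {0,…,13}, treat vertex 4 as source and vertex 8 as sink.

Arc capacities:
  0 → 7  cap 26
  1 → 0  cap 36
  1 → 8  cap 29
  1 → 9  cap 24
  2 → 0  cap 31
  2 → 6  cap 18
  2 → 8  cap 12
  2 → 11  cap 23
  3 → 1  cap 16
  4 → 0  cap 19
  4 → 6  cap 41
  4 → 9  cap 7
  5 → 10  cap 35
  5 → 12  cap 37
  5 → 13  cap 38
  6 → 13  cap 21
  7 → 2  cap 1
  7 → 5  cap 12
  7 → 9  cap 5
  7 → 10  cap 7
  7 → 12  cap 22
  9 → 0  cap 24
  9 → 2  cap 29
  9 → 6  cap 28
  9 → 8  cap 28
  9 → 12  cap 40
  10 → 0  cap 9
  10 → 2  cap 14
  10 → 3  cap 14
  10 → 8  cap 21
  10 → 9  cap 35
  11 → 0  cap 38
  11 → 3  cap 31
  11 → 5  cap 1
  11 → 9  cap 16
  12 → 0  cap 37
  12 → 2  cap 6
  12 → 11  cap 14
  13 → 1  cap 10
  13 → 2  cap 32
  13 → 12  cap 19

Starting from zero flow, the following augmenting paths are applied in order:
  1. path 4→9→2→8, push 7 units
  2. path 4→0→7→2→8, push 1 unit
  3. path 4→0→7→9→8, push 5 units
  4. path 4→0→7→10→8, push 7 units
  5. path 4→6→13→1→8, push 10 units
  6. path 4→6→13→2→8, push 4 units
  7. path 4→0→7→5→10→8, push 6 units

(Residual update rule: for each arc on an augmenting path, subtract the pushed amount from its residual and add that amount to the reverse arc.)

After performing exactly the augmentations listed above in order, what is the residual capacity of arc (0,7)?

after path 1 (4→9→2→8, push 7): res(0,7)=26
after path 2 (4→0→7→2→8, push 1): res(0,7)=25
after path 3 (4→0→7→9→8, push 5): res(0,7)=20
after path 4 (4→0→7→10→8, push 7): res(0,7)=13
after path 5 (4→6→13→1→8, push 10): res(0,7)=13
after path 6 (4→6→13→2→8, push 4): res(0,7)=13
after path 7 (4→0→7→5→10→8, push 6): res(0,7)=7

Residual capacity of (0,7): 7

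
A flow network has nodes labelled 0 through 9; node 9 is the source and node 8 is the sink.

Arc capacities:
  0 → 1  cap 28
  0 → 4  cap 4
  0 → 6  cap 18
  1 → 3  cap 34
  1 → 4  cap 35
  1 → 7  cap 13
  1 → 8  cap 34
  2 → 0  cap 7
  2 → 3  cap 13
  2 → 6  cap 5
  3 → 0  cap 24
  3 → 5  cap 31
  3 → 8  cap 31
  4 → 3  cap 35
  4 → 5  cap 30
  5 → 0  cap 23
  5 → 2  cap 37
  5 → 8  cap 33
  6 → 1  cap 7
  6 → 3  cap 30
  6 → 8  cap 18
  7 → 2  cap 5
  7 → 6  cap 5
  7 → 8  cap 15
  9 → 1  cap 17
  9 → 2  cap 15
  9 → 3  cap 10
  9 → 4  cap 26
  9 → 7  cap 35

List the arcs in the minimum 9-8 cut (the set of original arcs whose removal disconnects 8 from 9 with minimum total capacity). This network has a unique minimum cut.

Min-cut arcs: {(7,2), (7,6), (7,8), (9,1), (9,2), (9,3), (9,4)} (total capacity 93)

augment #1: 9→1→8 push 17
augment #2: 9→3→8 push 10
augment #3: 9→7→8 push 15
augment #4: 9→2→3→8 push 13
augment #5: 9→2→6→8 push 2
augment #6: 9→4→3→8 push 8
augment #7: 9→4→5→8 push 18
augment #8: 9→7→6→8 push 5
augment #9: 9→7→2→6→8 push 3
augment #10: 9→7→2→0→1→8 push 2
max flow = 93; residual-reachable set from 9 gives S-side
cut edges (S→T): {(7,2), (7,6), (7,8), (9,1), (9,2), (9,3), (9,4)} total cap 93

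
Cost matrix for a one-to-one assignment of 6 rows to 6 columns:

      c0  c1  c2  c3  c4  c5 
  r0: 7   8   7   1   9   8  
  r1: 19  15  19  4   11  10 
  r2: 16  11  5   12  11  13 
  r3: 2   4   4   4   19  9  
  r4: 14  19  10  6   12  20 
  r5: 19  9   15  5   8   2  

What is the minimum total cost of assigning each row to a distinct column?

Minimum assignment cost: 33

optimal assignment: row0→col1 (cost 8), row1→col3 (cost 4), row2→col2 (cost 5), row3→col0 (cost 2), row4→col4 (cost 12), row5→col5 (cost 2)
total = 8 + 4 + 5 + 2 + 12 + 2 = 33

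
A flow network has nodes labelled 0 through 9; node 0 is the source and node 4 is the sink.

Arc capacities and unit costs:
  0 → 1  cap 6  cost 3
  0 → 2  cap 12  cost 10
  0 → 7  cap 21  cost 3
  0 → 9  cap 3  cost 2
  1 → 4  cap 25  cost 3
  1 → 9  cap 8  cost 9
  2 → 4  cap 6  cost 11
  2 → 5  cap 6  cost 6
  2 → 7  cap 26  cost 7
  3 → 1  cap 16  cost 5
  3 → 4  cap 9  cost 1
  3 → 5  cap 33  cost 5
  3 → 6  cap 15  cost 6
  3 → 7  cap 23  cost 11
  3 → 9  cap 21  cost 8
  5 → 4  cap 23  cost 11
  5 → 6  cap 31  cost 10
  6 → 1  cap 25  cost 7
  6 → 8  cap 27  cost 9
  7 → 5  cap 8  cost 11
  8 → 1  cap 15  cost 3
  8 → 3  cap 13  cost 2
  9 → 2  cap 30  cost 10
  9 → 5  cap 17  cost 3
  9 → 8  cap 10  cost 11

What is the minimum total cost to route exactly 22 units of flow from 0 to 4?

shortest-cost path #1: 0→1→4 push 6 @ unit cost 6 (adds 36)
shortest-cost path #2: 0→9→5→4 push 3 @ unit cost 16 (adds 48)
shortest-cost path #3: 0→2→4 push 6 @ unit cost 21 (adds 126)
shortest-cost path #4: 0→7→5→4 push 7 @ unit cost 25 (adds 175)
total cost = 385

Minimum cost for 22 units: 385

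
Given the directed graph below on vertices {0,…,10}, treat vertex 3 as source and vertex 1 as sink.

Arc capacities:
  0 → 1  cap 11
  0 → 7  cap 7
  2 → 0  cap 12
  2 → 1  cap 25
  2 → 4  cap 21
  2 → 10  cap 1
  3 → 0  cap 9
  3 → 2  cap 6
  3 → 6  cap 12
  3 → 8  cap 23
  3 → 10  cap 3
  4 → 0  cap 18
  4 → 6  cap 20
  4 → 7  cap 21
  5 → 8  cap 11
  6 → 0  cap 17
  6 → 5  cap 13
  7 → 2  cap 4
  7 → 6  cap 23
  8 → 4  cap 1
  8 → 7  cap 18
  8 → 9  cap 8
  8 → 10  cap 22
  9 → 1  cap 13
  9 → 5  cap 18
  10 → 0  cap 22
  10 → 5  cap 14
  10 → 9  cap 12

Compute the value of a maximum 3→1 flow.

Maximum flow value: 34

augment #1: 3→0→1 bottleneck 9, total now 9
augment #2: 3→2→1 bottleneck 6, total now 15
augment #3: 3→6→0→1 bottleneck 2, total now 17
augment #4: 3→8→9→1 bottleneck 8, total now 25
augment #5: 3→10→9→1 bottleneck 3, total now 28
augment #6: 3→8→7→2→1 bottleneck 4, total now 32
augment #7: 3→8→10→9→1 bottleneck 2, total now 34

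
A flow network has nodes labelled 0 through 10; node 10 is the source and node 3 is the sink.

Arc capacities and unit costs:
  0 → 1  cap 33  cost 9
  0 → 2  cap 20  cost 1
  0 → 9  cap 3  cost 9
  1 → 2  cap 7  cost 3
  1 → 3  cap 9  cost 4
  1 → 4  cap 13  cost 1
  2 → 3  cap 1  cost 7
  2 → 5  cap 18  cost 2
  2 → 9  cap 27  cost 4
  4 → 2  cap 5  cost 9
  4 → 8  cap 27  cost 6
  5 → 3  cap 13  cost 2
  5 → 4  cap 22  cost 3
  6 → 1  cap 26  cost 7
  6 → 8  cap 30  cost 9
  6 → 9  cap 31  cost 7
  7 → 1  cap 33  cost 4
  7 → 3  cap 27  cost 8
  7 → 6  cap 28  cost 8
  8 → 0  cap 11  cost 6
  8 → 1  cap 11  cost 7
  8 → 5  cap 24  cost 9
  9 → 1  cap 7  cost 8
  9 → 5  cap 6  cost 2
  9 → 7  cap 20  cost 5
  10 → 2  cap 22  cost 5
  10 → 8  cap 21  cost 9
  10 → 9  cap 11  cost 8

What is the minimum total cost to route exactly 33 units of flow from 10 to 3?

shortest-cost path #1: 10→2→5→3 push 13 @ unit cost 9 (adds 117)
shortest-cost path #2: 10→2→3 push 1 @ unit cost 12 (adds 12)
shortest-cost path #3: 10→8→1→3 push 9 @ unit cost 20 (adds 180)
shortest-cost path #4: 10→9→7→3 push 10 @ unit cost 21 (adds 210)
total cost = 519

Minimum cost for 33 units: 519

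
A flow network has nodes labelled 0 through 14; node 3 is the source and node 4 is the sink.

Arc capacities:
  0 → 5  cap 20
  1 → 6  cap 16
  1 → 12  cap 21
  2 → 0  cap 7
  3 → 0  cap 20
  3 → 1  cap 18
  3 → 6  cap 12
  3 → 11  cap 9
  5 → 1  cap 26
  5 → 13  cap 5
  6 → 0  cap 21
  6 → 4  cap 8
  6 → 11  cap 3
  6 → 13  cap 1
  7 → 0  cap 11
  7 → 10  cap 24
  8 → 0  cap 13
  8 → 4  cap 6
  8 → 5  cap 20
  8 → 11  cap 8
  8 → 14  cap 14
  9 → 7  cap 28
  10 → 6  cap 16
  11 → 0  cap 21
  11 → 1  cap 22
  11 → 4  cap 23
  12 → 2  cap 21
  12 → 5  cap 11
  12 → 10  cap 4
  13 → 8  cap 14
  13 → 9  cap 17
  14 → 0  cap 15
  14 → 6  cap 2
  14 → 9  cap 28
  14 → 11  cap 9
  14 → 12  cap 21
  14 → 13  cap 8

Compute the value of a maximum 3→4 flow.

augment #1: 3→6→4 bottleneck 8, total now 8
augment #2: 3→11→4 bottleneck 9, total now 17
augment #3: 3→6→11→4 bottleneck 3, total now 20
augment #4: 3→6→13→8→4 bottleneck 1, total now 21
augment #5: 3→0→5→13→8→4 bottleneck 5, total now 26

Maximum flow value: 26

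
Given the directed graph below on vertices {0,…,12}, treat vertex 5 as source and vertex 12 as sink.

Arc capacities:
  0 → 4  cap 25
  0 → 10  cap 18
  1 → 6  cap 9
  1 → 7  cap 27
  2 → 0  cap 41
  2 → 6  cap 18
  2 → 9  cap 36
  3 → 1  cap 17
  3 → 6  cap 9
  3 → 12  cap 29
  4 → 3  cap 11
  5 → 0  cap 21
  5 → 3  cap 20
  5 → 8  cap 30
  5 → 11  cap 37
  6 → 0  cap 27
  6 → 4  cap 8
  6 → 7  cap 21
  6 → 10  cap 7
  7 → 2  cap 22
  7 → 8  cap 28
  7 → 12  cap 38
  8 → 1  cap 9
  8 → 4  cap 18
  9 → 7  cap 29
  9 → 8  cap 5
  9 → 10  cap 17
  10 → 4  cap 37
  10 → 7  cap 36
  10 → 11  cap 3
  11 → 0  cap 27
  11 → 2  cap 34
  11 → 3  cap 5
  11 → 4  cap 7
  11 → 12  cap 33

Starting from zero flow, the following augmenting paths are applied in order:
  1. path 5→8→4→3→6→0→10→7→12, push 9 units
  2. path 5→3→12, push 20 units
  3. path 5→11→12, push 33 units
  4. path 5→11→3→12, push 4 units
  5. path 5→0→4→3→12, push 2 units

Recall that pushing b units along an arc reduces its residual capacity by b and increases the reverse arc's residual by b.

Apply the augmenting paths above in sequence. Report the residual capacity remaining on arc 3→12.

after path 1 (5→8→4→3→6→0→10→7→12, push 9): res(3,12)=29
after path 2 (5→3→12, push 20): res(3,12)=9
after path 3 (5→11→12, push 33): res(3,12)=9
after path 4 (5→11→3→12, push 4): res(3,12)=5
after path 5 (5→0→4→3→12, push 2): res(3,12)=3

Residual capacity of (3,12): 3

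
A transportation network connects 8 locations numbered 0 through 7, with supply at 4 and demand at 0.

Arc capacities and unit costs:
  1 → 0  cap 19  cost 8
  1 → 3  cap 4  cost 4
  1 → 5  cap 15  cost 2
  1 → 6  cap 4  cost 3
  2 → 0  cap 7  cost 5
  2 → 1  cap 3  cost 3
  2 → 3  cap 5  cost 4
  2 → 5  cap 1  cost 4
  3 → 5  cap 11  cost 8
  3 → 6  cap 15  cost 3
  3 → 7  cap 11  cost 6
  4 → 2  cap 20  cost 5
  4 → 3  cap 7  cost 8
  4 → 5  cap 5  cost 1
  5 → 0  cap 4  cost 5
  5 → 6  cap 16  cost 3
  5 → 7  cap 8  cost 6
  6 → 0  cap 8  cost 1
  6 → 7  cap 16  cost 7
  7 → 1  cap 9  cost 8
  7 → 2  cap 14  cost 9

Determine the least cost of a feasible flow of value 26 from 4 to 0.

Minimum cost for 26 units: 355

shortest-cost path #1: 4→5→6→0 push 5 @ unit cost 5 (adds 25)
shortest-cost path #2: 4→2→0 push 7 @ unit cost 10 (adds 70)
shortest-cost path #3: 4→3→6→0 push 3 @ unit cost 12 (adds 36)
shortest-cost path #4: 4→3→6→5→0 push 4 @ unit cost 13 (adds 52)
shortest-cost path #5: 4→2→1→0 push 3 @ unit cost 16 (adds 48)
shortest-cost path #6: 4→2→3→7→1→0 push 4 @ unit cost 31 (adds 124)
total cost = 355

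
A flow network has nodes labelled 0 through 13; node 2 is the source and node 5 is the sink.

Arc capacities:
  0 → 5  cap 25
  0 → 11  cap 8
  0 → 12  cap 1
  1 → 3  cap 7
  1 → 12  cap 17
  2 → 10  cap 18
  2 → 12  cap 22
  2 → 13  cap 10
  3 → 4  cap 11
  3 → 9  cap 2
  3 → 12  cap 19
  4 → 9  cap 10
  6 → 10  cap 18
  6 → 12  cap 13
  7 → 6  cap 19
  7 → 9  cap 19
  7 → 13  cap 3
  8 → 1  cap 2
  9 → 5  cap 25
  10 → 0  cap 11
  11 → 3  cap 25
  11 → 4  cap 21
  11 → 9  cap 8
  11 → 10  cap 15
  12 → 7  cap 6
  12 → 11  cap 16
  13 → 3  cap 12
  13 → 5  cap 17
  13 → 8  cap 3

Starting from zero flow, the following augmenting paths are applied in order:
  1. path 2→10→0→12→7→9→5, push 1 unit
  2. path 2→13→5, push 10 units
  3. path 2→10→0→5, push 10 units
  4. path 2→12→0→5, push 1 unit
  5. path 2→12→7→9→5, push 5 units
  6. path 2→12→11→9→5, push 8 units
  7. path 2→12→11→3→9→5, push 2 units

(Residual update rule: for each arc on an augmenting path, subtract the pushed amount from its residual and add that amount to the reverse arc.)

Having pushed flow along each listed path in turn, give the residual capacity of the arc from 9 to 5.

after path 1 (2→10→0→12→7→9→5, push 1): res(9,5)=24
after path 2 (2→13→5, push 10): res(9,5)=24
after path 3 (2→10→0→5, push 10): res(9,5)=24
after path 4 (2→12→0→5, push 1): res(9,5)=24
after path 5 (2→12→7→9→5, push 5): res(9,5)=19
after path 6 (2→12→11→9→5, push 8): res(9,5)=11
after path 7 (2→12→11→3→9→5, push 2): res(9,5)=9

Residual capacity of (9,5): 9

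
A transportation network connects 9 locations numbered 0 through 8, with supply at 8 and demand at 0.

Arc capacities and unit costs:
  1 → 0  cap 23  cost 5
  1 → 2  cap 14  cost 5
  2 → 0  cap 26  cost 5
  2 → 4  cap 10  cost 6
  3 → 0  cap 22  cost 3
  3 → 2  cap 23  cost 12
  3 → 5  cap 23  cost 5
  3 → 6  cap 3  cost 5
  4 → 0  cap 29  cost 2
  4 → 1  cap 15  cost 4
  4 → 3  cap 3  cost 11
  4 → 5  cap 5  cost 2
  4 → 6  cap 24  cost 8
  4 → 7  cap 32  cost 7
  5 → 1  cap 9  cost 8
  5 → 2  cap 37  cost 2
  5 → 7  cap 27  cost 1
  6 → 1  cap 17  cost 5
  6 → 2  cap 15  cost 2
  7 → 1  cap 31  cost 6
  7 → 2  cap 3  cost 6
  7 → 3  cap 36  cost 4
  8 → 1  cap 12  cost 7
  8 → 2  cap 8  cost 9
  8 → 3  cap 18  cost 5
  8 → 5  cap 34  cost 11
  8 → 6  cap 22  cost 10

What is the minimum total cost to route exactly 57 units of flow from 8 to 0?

shortest-cost path #1: 8→3→0 push 18 @ unit cost 8 (adds 144)
shortest-cost path #2: 8→1→0 push 12 @ unit cost 12 (adds 144)
shortest-cost path #3: 8→2→0 push 8 @ unit cost 14 (adds 112)
shortest-cost path #4: 8→6→2→0 push 15 @ unit cost 17 (adds 255)
shortest-cost path #5: 8→5→2→0 push 3 @ unit cost 18 (adds 54)
shortest-cost path #6: 8→5→7→3→0 push 1 @ unit cost 19 (adds 19)
total cost = 728

Minimum cost for 57 units: 728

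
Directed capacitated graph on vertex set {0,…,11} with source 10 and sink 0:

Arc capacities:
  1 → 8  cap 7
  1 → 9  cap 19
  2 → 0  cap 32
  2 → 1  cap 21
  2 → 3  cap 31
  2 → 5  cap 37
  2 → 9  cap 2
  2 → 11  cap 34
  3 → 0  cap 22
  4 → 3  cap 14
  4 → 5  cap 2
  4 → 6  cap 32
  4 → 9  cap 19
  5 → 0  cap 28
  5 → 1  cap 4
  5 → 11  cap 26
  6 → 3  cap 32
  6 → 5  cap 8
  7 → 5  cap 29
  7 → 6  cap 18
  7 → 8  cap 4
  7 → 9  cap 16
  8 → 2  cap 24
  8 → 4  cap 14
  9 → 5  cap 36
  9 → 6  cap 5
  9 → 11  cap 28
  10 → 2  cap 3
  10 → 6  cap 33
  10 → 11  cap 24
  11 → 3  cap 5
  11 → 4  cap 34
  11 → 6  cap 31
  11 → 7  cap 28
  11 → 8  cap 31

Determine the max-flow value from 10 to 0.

Maximum flow value: 57

augment #1: 10→2→0 bottleneck 3, total now 3
augment #2: 10→6→3→0 bottleneck 22, total now 25
augment #3: 10→6→5→0 bottleneck 8, total now 33
augment #4: 10→11→4→5→0 bottleneck 2, total now 35
augment #5: 10→11→7→5→0 bottleneck 18, total now 53
augment #6: 10→11→8→2→0 bottleneck 4, total now 57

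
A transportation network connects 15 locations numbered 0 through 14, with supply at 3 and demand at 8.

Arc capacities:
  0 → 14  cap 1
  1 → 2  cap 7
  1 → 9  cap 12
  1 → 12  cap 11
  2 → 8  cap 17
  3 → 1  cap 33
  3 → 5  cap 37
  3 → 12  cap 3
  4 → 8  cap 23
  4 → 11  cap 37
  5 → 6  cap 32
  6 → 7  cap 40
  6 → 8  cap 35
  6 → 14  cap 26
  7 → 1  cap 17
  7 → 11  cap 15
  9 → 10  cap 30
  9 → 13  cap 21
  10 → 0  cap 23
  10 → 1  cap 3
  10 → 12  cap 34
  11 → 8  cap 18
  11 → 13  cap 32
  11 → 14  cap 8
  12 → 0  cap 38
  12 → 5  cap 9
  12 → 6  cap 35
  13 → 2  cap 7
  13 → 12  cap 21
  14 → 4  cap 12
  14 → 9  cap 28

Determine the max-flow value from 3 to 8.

Maximum flow value: 65

augment #1: 3→1→2→8 bottleneck 7, total now 7
augment #2: 3→5→6→8 bottleneck 32, total now 39
augment #3: 3→12→6→8 bottleneck 3, total now 42
augment #4: 3→1→9→13→2→8 bottleneck 7, total now 49
augment #5: 3→1→12→0→14→4→8 bottleneck 1, total now 50
augment #6: 3→1→12→6→7→11→8 bottleneck 10, total now 60
augment #7: 3→1→9→10→12→6→7→11→8 bottleneck 5, total now 65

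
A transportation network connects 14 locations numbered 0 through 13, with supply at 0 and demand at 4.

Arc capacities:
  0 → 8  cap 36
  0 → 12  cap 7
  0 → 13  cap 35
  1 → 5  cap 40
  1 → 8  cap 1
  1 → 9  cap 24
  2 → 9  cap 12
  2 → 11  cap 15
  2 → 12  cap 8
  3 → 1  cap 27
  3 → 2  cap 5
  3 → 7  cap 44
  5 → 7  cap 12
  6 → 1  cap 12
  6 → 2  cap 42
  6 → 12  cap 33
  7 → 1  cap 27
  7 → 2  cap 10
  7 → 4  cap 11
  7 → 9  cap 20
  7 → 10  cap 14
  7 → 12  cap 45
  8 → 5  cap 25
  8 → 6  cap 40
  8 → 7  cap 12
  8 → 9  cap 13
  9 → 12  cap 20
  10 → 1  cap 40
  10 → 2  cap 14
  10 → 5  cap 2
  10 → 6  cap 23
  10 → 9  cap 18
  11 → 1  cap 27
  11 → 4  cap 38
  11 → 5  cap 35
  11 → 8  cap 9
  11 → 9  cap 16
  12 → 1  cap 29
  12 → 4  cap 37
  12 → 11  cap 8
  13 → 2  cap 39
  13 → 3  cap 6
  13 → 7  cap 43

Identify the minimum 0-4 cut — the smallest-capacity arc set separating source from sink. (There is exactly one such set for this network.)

augment #1: 0→12→4 push 7
augment #2: 0→8→7→4 push 11
augment #3: 0→8→6→12→4 push 25
augment #4: 0→13→2→11→4 push 15
augment #5: 0→13→2→12→4 push 5
augment #6: 0→13→2→12→11→4 push 3
augment #7: 0→13→7→12→11→4 push 5
max flow = 71; residual-reachable set from 0 gives S-side
cut edges (S→T): {(2,11), (7,4), (12,4), (12,11)} total cap 71

Min-cut arcs: {(2,11), (7,4), (12,4), (12,11)} (total capacity 71)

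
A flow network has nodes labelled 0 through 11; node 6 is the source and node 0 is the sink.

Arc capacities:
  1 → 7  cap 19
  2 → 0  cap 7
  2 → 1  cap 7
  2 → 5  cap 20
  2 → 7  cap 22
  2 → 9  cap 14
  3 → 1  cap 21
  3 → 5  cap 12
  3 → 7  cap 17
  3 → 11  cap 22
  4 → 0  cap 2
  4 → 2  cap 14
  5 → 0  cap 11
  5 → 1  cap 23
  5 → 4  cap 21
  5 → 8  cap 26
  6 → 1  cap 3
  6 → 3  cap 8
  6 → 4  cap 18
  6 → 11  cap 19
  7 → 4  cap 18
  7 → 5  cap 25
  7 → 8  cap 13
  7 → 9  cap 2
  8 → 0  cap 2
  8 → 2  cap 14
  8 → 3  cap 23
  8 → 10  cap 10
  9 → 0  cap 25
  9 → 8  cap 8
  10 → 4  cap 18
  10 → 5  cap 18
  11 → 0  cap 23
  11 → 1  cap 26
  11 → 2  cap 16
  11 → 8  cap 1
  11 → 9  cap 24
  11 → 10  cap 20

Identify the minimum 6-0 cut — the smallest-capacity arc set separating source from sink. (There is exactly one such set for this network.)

augment #1: 6→4→0 push 2
augment #2: 6→11→0 push 19
augment #3: 6→3→5→0 push 8
augment #4: 6→4→2→0 push 7
augment #5: 6→1→7→5→0 push 3
augment #6: 6→4→2→9→0 push 7
max flow = 46; residual-reachable set from 6 gives S-side
cut edges (S→T): {(4,0), (4,2), (6,1), (6,3), (6,11)} total cap 46

Min-cut arcs: {(4,0), (4,2), (6,1), (6,3), (6,11)} (total capacity 46)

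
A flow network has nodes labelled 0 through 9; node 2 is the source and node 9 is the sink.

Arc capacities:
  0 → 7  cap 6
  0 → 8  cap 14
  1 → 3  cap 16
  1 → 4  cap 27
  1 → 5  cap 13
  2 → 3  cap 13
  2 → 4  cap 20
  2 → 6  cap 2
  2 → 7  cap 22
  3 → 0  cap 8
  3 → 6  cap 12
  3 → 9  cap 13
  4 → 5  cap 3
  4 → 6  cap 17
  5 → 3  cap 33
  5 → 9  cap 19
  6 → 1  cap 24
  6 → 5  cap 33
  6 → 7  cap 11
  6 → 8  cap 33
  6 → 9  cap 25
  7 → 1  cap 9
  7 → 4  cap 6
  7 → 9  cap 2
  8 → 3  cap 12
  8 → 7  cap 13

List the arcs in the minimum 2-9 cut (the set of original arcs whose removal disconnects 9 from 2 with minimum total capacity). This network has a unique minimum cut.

augment #1: 2→3→9 push 13
augment #2: 2→6→9 push 2
augment #3: 2→7→9 push 2
augment #4: 2→4→5→9 push 3
augment #5: 2→4→6→9 push 17
augment #6: 2→7→1→5→9 push 9
max flow = 46; residual-reachable set from 2 gives S-side
cut edges (S→T): {(2,3), (2,6), (4,5), (4,6), (7,1), (7,9)} total cap 46

Min-cut arcs: {(2,3), (2,6), (4,5), (4,6), (7,1), (7,9)} (total capacity 46)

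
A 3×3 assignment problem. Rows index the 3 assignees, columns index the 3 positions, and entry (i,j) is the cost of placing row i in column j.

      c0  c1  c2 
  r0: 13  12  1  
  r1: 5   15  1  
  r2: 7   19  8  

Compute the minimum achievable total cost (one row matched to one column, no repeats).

optimal assignment: row0→col1 (cost 12), row1→col2 (cost 1), row2→col0 (cost 7)
total = 12 + 1 + 7 = 20

Minimum assignment cost: 20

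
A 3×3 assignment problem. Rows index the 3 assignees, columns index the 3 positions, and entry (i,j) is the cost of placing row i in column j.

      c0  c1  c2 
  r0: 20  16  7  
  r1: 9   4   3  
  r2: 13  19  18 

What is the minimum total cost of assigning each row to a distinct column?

optimal assignment: row0→col2 (cost 7), row1→col1 (cost 4), row2→col0 (cost 13)
total = 7 + 4 + 13 = 24

Minimum assignment cost: 24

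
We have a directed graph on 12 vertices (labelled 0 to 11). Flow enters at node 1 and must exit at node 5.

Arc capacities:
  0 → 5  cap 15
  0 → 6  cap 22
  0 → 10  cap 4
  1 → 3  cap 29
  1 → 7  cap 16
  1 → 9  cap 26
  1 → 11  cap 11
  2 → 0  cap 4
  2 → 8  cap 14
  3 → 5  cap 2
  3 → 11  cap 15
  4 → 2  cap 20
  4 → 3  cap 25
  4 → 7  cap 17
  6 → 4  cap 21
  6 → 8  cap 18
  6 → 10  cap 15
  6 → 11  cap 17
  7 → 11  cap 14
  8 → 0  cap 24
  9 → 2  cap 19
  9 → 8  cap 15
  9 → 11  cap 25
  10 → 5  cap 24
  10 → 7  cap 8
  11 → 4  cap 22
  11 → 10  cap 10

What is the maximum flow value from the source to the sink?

Maximum flow value: 40

augment #1: 1→3→5 bottleneck 2, total now 2
augment #2: 1→11→10→5 bottleneck 10, total now 12
augment #3: 1→9→2→0→5 bottleneck 4, total now 16
augment #4: 1→9→8→0→5 bottleneck 11, total now 27
augment #5: 1→9→8→0→10→5 bottleneck 4, total now 31
augment #6: 1→9→2→8→0→6→10→5 bottleneck 7, total now 38
augment #7: 1→11→4→2→8→0→6→10→5 bottleneck 1, total now 39
augment #8: 1→3→11→4→2→8→0→6→10→5 bottleneck 1, total now 40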